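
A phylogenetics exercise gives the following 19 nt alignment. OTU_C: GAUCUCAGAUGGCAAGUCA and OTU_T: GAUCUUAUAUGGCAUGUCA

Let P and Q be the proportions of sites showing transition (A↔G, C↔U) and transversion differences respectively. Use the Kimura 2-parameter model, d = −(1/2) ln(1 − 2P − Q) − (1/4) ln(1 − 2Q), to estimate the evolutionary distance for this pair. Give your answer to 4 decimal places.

Differing sites — 6:C/U (Ti); 8:G/U (Tv); 15:A/U (Tv).
Of the 3 differences, 1 transition and 2 transversions over 19 sites: P = 1/19 = 0.052632, Q = 2/19 = 0.105263.
d = −0.5·ln(0.789473) − 0.25·ln(0.789474) = −0.5·(-0.236390) − 0.25·(-0.236388) = 0.1773.

0.1773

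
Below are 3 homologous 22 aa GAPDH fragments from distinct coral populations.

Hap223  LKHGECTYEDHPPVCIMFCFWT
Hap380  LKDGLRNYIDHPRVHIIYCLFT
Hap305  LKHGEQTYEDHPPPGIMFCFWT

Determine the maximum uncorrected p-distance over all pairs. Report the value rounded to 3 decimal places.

0.545

Pairwise Hamming distances:
  Hap223 vs Hap380: 11
  Hap223 vs Hap305: 3
  Hap380 vs Hap305: 12
The largest is 12 mismatches, between Hap380 and Hap305; p = 12/22 = 0.545.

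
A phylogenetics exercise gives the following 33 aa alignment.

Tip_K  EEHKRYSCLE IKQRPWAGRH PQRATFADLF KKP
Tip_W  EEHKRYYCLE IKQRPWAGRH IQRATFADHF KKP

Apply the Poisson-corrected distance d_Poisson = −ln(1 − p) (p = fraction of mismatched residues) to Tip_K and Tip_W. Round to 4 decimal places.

The sequences differ at positions 7 (S/Y), 21 (P/I), 29 (L/H).
p = 3/33 = 0.090909.
d = −ln(1 − 0.090909) = −ln(0.909091) = 0.0953.

0.0953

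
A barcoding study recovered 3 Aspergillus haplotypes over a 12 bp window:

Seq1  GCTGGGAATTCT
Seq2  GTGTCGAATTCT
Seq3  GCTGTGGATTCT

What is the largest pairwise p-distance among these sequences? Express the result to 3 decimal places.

0.417

Pairwise Hamming distances:
  Seq1 vs Seq2: 4
  Seq1 vs Seq3: 2
  Seq2 vs Seq3: 5
The largest is 5 mismatches, between Seq2 and Seq3; p = 5/12 = 0.417.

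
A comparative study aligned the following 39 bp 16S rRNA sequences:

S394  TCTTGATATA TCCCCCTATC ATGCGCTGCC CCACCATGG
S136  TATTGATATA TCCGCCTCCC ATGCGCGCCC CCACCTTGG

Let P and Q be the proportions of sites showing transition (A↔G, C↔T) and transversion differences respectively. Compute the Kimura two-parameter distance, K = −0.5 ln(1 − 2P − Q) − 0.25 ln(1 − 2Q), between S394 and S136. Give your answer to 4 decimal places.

Differing sites — 2:C/A (Tv); 14:C/G (Tv); 18:A/C (Tv); 19:T/C (Ti); 27:T/G (Tv); 28:G/C (Tv); 36:A/T (Tv).
Of the 7 differences, 1 transition and 6 transversions over 39 sites: P = 1/39 = 0.025641, Q = 6/39 = 0.153846.
d = −0.5·ln(0.794872) − 0.25·ln(0.692308) = −0.5·(-0.229574) − 0.25·(-0.367724) = 0.2067.

0.2067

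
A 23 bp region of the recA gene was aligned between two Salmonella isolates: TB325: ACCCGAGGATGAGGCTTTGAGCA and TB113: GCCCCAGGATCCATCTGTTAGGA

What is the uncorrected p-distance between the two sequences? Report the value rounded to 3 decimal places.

Mismatches occur at site 1 (A/G), site 5 (G/C), site 11 (G/C), site 12 (A/C), site 13 (G/A), site 14 (G/T), site 17 (T/G), site 19 (G/T), site 22 (C/G).
There are 9 differences over 23 sites, so p = 9/23 = 0.391.

0.391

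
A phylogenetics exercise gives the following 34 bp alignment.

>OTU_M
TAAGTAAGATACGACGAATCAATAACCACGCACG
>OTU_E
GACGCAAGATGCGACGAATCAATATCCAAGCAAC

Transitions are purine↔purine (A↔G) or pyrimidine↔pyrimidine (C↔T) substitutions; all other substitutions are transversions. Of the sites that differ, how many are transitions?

Mismatches occur at site 1 (T→G, transversion), site 3 (A→C, transversion), site 5 (T→C, transition), site 11 (A→G, transition), site 25 (A→T, transversion), site 29 (C→A, transversion), site 33 (C→A, transversion), site 34 (G→C, transversion).
Of the 8 differences, 2 transitions and 6 transversions, so the answer is 2.

2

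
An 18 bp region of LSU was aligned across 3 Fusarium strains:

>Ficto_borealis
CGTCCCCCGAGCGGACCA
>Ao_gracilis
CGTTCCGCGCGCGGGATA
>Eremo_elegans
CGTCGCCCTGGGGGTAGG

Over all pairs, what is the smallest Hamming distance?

Pairwise Hamming distances:
  Ficto_borealis vs Ao_gracilis: 6
  Ficto_borealis vs Eremo_elegans: 8
  Ao_gracilis vs Eremo_elegans: 9
The smallest is 6, between Ficto_borealis and Ao_gracilis.

6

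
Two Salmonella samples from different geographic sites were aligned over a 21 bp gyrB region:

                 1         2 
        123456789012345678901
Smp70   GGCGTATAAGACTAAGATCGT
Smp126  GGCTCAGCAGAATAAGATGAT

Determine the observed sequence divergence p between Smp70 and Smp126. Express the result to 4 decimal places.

The sequences differ at positions 4 (G/T), 5 (T/C), 7 (T/G), 8 (A/C), 12 (C/A), 19 (C/G), 20 (G/A).
There are 7 differences over 21 sites, so p = 7/21 = 0.3333.

0.3333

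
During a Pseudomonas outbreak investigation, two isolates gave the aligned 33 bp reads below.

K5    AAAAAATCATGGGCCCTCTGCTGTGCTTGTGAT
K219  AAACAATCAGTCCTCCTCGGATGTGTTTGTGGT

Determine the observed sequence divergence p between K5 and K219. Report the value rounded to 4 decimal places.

0.3030

Mismatches occur at site 4 (A/C), site 10 (T/G), site 11 (G/T), site 12 (G/C), site 13 (G/C), site 14 (C/T), site 19 (T/G), site 21 (C/A), site 26 (C/T), site 32 (A/G).
There are 10 differences over 33 sites, so p = 10/33 = 0.3030.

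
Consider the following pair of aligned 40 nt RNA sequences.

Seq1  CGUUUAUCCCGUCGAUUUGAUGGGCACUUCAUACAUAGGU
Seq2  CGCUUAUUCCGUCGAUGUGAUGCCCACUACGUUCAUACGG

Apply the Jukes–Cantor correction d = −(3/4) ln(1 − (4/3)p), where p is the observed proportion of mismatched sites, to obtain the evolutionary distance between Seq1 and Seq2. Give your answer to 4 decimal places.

Mismatches occur at site 3 (U→C), site 8 (C→U), site 17 (U→G), site 23 (G→C), site 24 (G→C), site 29 (U→A), site 31 (A→G), site 33 (A→U), site 38 (G→C), site 40 (U→G).
p = 10/40 = 0.250000.
d = −0.75 · ln(1 − (4/3)·0.250000) = −0.75 · ln(0.666667) = −0.75 · (-0.405465) = 0.3041.

0.3041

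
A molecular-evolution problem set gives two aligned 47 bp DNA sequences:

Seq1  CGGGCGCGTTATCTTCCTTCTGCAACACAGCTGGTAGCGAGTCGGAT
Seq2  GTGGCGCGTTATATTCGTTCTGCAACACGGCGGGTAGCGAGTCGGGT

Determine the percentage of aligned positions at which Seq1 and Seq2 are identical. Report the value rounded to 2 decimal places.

Mismatches occur at site 1 (C/G), site 2 (G/T), site 13 (C/A), site 17 (C/G), site 29 (A/G), site 32 (T/G), site 46 (A/G).
40 of the 47 sites match, so the percent identity is 40/47 × 100 = 85.11%.

85.11%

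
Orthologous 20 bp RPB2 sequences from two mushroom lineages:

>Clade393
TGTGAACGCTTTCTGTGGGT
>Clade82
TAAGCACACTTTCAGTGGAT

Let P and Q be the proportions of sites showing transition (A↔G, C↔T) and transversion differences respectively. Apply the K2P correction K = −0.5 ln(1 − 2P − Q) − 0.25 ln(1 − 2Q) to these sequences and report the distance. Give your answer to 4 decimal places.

Mismatches occur at site 2 (G↔A, transition), site 3 (T↔A, transversion), site 5 (A↔C, transversion), site 8 (G↔A, transition), site 14 (T↔A, transversion), site 19 (G↔A, transition).
Of the 6 differences, 3 transitions and 3 transversions over 20 sites: P = 3/20 = 0.150000, Q = 3/20 = 0.150000.
d = −0.5·ln(0.550000) − 0.25·ln(0.700000) = −0.5·(-0.597837) − 0.25·(-0.356675) = 0.3881.

0.3881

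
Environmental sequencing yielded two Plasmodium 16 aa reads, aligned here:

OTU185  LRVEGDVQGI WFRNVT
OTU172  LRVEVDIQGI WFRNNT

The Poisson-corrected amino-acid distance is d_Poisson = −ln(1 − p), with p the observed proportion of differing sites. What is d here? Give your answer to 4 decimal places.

0.2076

Mismatches occur at site 5 (G↔V), site 7 (V↔I), site 15 (V↔N).
p = 3/16 = 0.187500.
d = −ln(1 − 0.187500) = −ln(0.812500) = 0.2076.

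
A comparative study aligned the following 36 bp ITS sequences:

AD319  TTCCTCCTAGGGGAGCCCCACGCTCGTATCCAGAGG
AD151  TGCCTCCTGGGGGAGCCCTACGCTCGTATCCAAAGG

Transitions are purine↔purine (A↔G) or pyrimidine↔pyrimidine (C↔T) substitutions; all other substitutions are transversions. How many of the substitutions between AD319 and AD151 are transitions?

3

The sequences differ at positions 2 (T/G, transversion), 9 (A/G, transition), 19 (C/T, transition), 33 (G/A, transition).
Of the 4 differences, 3 transitions and 1 transversion, so the answer is 3.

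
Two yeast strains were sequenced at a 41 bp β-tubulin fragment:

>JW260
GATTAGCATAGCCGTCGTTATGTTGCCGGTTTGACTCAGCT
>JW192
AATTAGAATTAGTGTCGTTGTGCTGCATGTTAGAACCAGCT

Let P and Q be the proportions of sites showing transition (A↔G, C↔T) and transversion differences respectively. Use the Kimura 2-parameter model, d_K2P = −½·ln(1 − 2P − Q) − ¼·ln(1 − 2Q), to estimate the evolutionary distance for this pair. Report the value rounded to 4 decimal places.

Mismatches occur at site 1 (G→A, transition), site 7 (C→A, transversion), site 10 (A→T, transversion), site 11 (G→A, transition), site 12 (C→G, transversion), site 13 (C→T, transition), site 20 (A→G, transition), site 23 (T→C, transition), site 27 (C→A, transversion), site 28 (G→T, transversion), site 32 (T→A, transversion), site 35 (C→A, transversion), site 36 (T→C, transition).
Of the 13 differences, 6 transitions and 7 transversions over 41 sites: P = 6/41 = 0.146341, Q = 7/41 = 0.170732.
d = −0.5·ln(0.536586) − 0.25·ln(0.658536) = −0.5·(-0.622528) − 0.25·(-0.417736) = 0.4157.

0.4157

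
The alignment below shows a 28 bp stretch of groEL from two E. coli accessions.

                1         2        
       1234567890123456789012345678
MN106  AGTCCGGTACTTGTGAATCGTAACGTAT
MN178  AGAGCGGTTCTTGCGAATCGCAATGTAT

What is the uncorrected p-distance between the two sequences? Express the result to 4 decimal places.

The sequences differ at positions 3 (T/A), 4 (C/G), 9 (A/T), 14 (T/C), 21 (T/C), 24 (C/T).
There are 6 differences over 28 sites, so p = 6/28 = 0.2143.

0.2143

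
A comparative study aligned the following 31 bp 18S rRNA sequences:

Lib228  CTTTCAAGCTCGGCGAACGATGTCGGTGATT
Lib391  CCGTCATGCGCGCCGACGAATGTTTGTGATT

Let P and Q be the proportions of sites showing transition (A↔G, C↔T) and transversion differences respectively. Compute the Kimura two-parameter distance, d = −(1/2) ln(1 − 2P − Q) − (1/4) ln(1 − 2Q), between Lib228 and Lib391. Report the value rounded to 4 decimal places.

Differing sites — 2:T/C (Ti); 3:T/G (Tv); 7:A/T (Tv); 10:T/G (Tv); 13:G/C (Tv); 17:A/C (Tv); 18:C/G (Tv); 19:G/A (Ti); 24:C/T (Ti); 25:G/T (Tv).
Of the 10 differences, 3 transitions and 7 transversions over 31 sites: P = 3/31 = 0.096774, Q = 7/31 = 0.225806.
d = −0.5·ln(0.580646) − 0.25·ln(0.548388) = −0.5·(-0.543614) − 0.25·(-0.600772) = 0.4220.

0.4220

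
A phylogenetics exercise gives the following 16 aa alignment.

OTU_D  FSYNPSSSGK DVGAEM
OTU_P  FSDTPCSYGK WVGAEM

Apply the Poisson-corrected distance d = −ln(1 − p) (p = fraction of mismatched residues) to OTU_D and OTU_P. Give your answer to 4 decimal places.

0.3747

The sequences differ at positions 3 (Y/D), 4 (N/T), 6 (S/C), 8 (S/Y), 11 (D/W).
p = 5/16 = 0.312500.
d = −ln(1 − 0.312500) = −ln(0.687500) = 0.3747.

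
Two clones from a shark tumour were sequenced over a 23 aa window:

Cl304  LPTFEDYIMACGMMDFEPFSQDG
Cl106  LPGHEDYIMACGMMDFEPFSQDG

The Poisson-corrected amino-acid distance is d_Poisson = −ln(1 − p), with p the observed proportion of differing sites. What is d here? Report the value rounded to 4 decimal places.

0.0910

Differing sites — 3:T/G; 4:F/H.
p = 2/23 = 0.086957.
d = −ln(1 − 0.086957) = −ln(0.913043) = 0.0910.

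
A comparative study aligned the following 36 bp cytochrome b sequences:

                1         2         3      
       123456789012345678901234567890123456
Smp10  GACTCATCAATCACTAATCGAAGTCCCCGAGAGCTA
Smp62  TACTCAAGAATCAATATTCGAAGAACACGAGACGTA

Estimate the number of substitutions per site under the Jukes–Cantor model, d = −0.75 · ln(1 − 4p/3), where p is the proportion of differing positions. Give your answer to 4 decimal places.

Differing sites — 1:G/T; 7:T/A; 8:C/G; 14:C/A; 17:A/T; 24:T/A; 25:C/A; 27:C/A; 33:G/C; 34:C/G.
p = 10/36 = 0.277778.
d = −0.75 · ln(1 − (4/3)·0.277778) = −0.75 · ln(0.629629) = −0.75 · (-0.462625) = 0.3470.

0.3470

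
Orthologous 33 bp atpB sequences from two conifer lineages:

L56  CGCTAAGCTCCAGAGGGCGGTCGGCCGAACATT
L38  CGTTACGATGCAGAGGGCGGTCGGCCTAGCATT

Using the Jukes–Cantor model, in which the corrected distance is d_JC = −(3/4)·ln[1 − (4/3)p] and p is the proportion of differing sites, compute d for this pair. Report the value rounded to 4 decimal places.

0.2082

Mismatches occur at site 3 (C→T), site 6 (A→C), site 8 (C→A), site 10 (C→G), site 27 (G→T), site 29 (A→G).
p = 6/33 = 0.181818.
d = −0.75 · ln(1 − (4/3)·0.181818) = −0.75 · ln(0.757576) = −0.75 · (-0.277631) = 0.2082.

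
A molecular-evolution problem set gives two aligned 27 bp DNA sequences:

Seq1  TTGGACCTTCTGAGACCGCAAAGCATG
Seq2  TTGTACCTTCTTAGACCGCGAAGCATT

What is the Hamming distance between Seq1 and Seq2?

Differing sites — 4:G/T; 12:G/T; 20:A/G; 27:G/T.
That gives 4 mismatches out of 27 aligned sites, so the Hamming distance is 4.

4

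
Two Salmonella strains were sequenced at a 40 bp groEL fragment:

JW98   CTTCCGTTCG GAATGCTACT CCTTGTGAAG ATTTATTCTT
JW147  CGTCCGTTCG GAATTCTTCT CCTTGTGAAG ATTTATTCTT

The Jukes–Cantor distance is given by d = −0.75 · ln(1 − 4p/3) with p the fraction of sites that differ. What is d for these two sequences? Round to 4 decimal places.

Differing sites — 2:T/G; 15:G/T; 18:A/T.
p = 3/40 = 0.075000.
d = −0.75 · ln(1 − (4/3)·0.075000) = −0.75 · ln(0.900000) = −0.75 · (-0.105361) = 0.0790.

0.0790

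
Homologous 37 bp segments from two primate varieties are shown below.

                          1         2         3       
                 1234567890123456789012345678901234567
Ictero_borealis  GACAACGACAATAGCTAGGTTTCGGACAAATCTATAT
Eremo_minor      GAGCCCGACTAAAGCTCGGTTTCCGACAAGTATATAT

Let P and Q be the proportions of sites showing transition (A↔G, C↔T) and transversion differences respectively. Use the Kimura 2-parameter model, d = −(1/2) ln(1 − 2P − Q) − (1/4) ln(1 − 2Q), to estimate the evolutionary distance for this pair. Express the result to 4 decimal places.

0.2991

Mismatches occur at site 3 (C/G, transversion), site 4 (A/C, transversion), site 5 (A/C, transversion), site 10 (A/T, transversion), site 12 (T/A, transversion), site 17 (A/C, transversion), site 24 (G/C, transversion), site 30 (A/G, transition), site 32 (C/A, transversion).
Of the 9 differences, 1 transition and 8 transversions over 37 sites: P = 1/37 = 0.027027, Q = 8/37 = 0.216216.
d = −0.5·ln(0.729730) − 0.25·ln(0.567568) = −0.5·(-0.315081) − 0.25·(-0.566395) = 0.2991.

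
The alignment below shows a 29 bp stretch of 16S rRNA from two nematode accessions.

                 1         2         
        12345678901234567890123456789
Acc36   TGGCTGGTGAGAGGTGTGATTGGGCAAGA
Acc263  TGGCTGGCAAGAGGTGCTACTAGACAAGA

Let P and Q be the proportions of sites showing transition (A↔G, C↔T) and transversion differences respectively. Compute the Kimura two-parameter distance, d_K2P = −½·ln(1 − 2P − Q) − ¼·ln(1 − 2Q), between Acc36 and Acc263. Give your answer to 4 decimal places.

The sequences differ at positions 8 (T/C, transition), 9 (G/A, transition), 17 (T/C, transition), 18 (G/T, transversion), 20 (T/C, transition), 22 (G/A, transition), 24 (G/A, transition).
Of the 7 differences, 6 transitions and 1 transversion over 29 sites: P = 6/29 = 0.206897, Q = 1/29 = 0.034483.
d = −0.5·ln(0.551723) − 0.25·ln(0.931034) = −0.5·(-0.594709) − 0.25·(-0.071459) = 0.3152.

0.3152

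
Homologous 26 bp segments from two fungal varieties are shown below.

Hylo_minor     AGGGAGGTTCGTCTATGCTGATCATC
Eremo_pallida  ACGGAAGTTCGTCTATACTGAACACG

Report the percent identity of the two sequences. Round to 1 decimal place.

Differing sites — 2:G/C; 6:G/A; 17:G/A; 22:T/A; 25:T/C; 26:C/G.
20 of the 26 sites match, so the percent identity is 20/26 × 100 = 76.9%.

76.9%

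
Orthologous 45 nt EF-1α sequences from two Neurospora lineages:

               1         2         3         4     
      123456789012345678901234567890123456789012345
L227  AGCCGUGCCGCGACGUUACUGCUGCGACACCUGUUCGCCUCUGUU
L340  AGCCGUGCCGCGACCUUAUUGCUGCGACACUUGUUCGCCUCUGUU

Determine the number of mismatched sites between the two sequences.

3

The sequences differ at positions 15 (G/C), 19 (C/U), 31 (C/U).
That gives 3 mismatches out of 45 aligned sites, so the Hamming distance is 3.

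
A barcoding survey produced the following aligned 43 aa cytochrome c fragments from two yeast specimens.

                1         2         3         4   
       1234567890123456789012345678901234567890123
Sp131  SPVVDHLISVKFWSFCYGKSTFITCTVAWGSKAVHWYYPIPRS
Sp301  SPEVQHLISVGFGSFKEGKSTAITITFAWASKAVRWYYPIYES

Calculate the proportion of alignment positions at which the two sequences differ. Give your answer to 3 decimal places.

The sequences differ at positions 3 (V/E), 5 (D/Q), 11 (K/G), 13 (W/G), 16 (C/K), 17 (Y/E), 22 (F/A), 25 (C/I), 27 (V/F), 30 (G/A), 35 (H/R), 41 (P/Y), 42 (R/E).
There are 13 differences over 43 sites, so p = 13/43 = 0.302.

0.302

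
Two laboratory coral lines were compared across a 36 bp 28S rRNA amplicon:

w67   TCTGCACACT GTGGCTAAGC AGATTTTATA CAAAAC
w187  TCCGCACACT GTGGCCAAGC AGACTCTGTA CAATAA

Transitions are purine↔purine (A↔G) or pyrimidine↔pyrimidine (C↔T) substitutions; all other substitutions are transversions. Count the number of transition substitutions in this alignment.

5

Differing sites — 3:T/C (Ti); 16:T/C (Ti); 24:T/C (Ti); 26:T/C (Ti); 28:A/G (Ti); 34:A/T (Tv); 36:C/A (Tv).
Of the 7 differences, 5 transitions and 2 transversions, so the answer is 5.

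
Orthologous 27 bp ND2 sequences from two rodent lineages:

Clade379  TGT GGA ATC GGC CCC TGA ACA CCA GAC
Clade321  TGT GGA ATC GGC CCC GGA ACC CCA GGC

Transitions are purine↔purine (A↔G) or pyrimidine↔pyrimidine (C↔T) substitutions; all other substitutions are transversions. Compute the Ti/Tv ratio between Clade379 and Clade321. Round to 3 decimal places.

Differing sites — 16:T/G (Tv); 21:A/C (Tv); 26:A/G (Ti).
Of the 3 differences, 1 transition and 2 transversions, so Ti/Tv = 1/2 = 0.500.

0.500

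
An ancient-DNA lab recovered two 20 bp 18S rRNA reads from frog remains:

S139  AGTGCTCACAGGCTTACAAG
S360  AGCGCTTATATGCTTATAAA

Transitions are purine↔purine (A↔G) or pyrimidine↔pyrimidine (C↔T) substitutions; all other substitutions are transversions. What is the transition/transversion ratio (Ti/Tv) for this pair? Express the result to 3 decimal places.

Differing sites — 3:T/C (Ti); 7:C/T (Ti); 9:C/T (Ti); 11:G/T (Tv); 17:C/T (Ti); 20:G/A (Ti).
Of the 6 differences, 5 transitions and 1 transversion, so Ti/Tv = 5/1 = 5.000.

5.000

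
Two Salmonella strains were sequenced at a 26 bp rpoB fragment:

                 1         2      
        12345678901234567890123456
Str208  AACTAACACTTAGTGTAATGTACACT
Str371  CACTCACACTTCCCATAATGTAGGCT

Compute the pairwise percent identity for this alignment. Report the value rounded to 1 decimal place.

Differing sites — 1:A/C; 5:A/C; 12:A/C; 13:G/C; 14:T/C; 15:G/A; 23:C/G; 24:A/G.
18 of the 26 sites match, so the percent identity is 18/26 × 100 = 69.2%.

69.2%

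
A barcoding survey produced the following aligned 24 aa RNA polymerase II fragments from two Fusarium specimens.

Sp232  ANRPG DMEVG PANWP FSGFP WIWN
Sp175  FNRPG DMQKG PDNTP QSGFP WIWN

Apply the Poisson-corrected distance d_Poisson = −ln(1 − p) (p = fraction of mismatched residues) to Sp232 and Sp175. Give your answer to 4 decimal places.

Differing sites — 1:A/F; 8:E/Q; 9:V/K; 12:A/D; 14:W/T; 16:F/Q.
p = 6/24 = 0.250000.
d = −ln(1 − 0.250000) = −ln(0.750000) = 0.2877.

0.2877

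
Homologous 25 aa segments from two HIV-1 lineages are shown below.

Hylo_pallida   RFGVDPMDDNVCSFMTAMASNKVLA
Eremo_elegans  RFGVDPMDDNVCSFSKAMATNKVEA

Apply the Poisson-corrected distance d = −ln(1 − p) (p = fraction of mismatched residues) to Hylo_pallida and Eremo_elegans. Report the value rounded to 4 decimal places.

0.1744

Mismatches occur at site 15 (M↔S), site 16 (T↔K), site 20 (S↔T), site 24 (L↔E).
p = 4/25 = 0.160000.
d = −ln(1 − 0.160000) = −ln(0.840000) = 0.1744.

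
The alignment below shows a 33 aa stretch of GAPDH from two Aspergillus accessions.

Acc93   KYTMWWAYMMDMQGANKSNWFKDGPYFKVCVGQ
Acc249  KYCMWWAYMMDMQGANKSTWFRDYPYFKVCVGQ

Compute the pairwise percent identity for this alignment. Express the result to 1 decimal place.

Differing sites — 3:T/C; 19:N/T; 22:K/R; 24:G/Y.
29 of the 33 sites match, so the percent identity is 29/33 × 100 = 87.9%.

87.9%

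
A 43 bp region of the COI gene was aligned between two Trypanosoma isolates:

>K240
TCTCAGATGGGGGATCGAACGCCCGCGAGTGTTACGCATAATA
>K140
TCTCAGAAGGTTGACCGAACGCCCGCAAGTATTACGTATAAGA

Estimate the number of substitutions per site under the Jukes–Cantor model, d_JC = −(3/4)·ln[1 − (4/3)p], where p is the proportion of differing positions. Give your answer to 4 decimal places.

Mismatches occur at site 8 (T→A), site 11 (G→T), site 12 (G→T), site 15 (T→C), site 27 (G→A), site 31 (G→A), site 37 (C→T), site 42 (T→G).
p = 8/43 = 0.186047.
d = −0.75 · ln(1 − (4/3)·0.186047) = −0.75 · ln(0.751937) = −0.75 · (-0.285103) = 0.2138.

0.2138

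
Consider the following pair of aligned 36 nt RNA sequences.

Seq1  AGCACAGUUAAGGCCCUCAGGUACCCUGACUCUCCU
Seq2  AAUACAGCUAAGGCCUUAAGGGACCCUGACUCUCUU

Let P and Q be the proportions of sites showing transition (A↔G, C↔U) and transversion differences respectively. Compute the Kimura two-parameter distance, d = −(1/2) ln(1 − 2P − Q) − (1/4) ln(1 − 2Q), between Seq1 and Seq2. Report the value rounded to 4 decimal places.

0.2322

Differing sites — 2:G/A (Ti); 3:C/U (Ti); 8:U/C (Ti); 16:C/U (Ti); 18:C/A (Tv); 22:U/G (Tv); 35:C/U (Ti).
Of the 7 differences, 5 transitions and 2 transversions over 36 sites: P = 5/36 = 0.138889, Q = 2/36 = 0.055556.
d = −0.5·ln(0.666666) − 0.25·ln(0.888888) = −0.5·(-0.405466) − 0.25·(-0.117784) = 0.2322.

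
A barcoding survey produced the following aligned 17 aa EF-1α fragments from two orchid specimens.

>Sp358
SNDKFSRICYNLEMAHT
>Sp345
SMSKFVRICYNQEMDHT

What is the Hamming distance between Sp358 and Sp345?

5

Differing sites — 2:N/M; 3:D/S; 6:S/V; 12:L/Q; 15:A/D.
That gives 5 mismatches out of 17 aligned sites, so the Hamming distance is 5.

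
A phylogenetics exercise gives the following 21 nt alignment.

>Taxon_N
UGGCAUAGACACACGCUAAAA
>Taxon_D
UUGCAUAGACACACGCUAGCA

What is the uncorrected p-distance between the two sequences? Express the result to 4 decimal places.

Mismatches occur at site 2 (G→U), site 19 (A→G), site 20 (A→C).
There are 3 differences over 21 sites, so p = 3/21 = 0.1429.

0.1429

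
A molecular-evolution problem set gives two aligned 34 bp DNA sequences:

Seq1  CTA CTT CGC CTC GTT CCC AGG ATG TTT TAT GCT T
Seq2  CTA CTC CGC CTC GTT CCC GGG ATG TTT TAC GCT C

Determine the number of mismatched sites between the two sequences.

Differing sites — 6:T/C; 19:A/G; 30:T/C; 34:T/C.
That gives 4 mismatches out of 34 aligned sites, so the Hamming distance is 4.

4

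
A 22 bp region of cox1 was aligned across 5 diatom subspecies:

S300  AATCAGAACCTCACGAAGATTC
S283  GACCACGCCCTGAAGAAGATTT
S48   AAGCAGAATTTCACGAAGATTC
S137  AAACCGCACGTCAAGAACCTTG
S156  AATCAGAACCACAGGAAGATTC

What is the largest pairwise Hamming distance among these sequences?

11

Pairwise Hamming distances:
  S300 vs S283: 8
  S300 vs S48: 3
  S300 vs S137: 8
  S300 vs S156: 2
  S283 vs S48: 10
  S283 vs S137: 11
  S283 vs S156: 9
  S48 vs S137: 9
  S48 vs S156: 5
  S137 vs S156: 9
The largest is 11, between S283 and S137.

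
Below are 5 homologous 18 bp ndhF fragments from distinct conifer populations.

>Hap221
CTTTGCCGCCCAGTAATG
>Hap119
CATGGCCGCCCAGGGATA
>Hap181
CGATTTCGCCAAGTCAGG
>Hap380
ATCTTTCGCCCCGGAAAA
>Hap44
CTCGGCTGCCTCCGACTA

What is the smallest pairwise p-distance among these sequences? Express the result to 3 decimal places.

Pairwise Hamming distances:
  Hap221 vs Hap119: 5
  Hap221 vs Hap181: 7
  Hap221 vs Hap380: 8
  Hap221 vs Hap44: 9
  Hap119 vs Hap181: 10
  Hap119 vs Hap380: 9
  Hap119 vs Hap44: 8
  Hap181 vs Hap380: 9
  Hap181 vs Hap44: 14
  Hap380 vs Hap44: 9
The smallest is 5 mismatches, between Hap221 and Hap119; p = 5/18 = 0.278.

0.278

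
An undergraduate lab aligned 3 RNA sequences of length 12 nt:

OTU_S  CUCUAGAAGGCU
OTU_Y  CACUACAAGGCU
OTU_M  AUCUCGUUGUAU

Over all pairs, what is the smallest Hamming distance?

2

Pairwise Hamming distances:
  OTU_S vs OTU_Y: 2
  OTU_S vs OTU_M: 6
  OTU_Y vs OTU_M: 8
The smallest is 2, between OTU_S and OTU_Y.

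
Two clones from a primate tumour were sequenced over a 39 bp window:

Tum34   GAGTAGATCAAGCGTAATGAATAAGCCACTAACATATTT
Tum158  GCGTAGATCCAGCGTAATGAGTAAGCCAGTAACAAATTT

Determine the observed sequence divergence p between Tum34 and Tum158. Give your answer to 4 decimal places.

Differing sites — 2:A/C; 10:A/C; 21:A/G; 29:C/G; 35:T/A.
There are 5 differences over 39 sites, so p = 5/39 = 0.1282.

0.1282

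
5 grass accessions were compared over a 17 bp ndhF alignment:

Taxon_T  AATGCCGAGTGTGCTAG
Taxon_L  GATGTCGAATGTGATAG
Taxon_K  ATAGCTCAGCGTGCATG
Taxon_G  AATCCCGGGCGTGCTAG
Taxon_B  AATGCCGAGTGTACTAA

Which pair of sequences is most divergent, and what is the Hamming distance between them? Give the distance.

11

Pairwise Hamming distances:
  Taxon_T vs Taxon_L: 4
  Taxon_T vs Taxon_K: 7
  Taxon_T vs Taxon_G: 3
  Taxon_T vs Taxon_B: 2
  Taxon_L vs Taxon_K: 11
  Taxon_L vs Taxon_G: 7
  Taxon_L vs Taxon_B: 6
  Taxon_K vs Taxon_G: 8
  Taxon_K vs Taxon_B: 9
  Taxon_G vs Taxon_B: 5
The largest is 11, between Taxon_L and Taxon_K.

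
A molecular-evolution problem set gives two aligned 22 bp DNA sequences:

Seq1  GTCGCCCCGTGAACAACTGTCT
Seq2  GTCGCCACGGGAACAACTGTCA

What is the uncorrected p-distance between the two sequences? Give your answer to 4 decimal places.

0.1364

Mismatches occur at site 7 (C→A), site 10 (T→G), site 22 (T→A).
There are 3 differences over 22 sites, so p = 3/22 = 0.1364.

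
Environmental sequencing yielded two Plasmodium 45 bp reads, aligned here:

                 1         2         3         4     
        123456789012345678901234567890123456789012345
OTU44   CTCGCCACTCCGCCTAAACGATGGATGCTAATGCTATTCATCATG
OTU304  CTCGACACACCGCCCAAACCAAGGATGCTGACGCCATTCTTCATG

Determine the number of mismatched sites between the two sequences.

The sequences differ at positions 5 (C/A), 9 (T/A), 15 (T/C), 20 (G/C), 22 (T/A), 30 (A/G), 32 (T/C), 35 (T/C), 40 (A/T).
That gives 9 mismatches out of 45 aligned sites, so the Hamming distance is 9.

9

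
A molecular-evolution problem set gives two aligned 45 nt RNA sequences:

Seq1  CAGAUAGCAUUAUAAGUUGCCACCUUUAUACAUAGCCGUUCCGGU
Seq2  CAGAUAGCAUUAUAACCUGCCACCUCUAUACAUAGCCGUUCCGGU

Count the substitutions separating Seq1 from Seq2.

Mismatches occur at site 16 (G/C), site 17 (U/C), site 26 (U/C).
That gives 3 mismatches out of 45 aligned sites, so the Hamming distance is 3.

3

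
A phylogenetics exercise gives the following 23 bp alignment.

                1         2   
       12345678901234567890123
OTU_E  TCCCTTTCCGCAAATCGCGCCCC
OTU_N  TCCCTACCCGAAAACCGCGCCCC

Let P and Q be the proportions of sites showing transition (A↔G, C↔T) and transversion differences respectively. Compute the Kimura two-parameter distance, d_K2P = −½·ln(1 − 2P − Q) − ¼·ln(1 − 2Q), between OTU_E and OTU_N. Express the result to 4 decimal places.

0.1989

Mismatches occur at site 6 (T↔A, transversion), site 7 (T↔C, transition), site 11 (C↔A, transversion), site 15 (T↔C, transition).
Of the 4 differences, 2 transitions and 2 transversions over 23 sites: P = 2/23 = 0.086957, Q = 2/23 = 0.086957.
d = −0.5·ln(0.739129) − 0.25·ln(0.826086) = −0.5·(-0.302283) − 0.25·(-0.191056) = 0.1989.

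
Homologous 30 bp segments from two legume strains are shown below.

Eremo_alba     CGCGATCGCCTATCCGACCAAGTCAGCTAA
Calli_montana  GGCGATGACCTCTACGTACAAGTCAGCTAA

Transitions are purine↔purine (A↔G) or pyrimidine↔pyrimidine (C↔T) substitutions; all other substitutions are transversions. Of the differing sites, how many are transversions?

Mismatches occur at site 1 (C→G, transversion), site 7 (C→G, transversion), site 8 (G→A, transition), site 12 (A→C, transversion), site 14 (C→A, transversion), site 17 (A→T, transversion), site 18 (C→A, transversion).
Of the 7 differences, 1 transition and 6 transversions, so the answer is 6.

6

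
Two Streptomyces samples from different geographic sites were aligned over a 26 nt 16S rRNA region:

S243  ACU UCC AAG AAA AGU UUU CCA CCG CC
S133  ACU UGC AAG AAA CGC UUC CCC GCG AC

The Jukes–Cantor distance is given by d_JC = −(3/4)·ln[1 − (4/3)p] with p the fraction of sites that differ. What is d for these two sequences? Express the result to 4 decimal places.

Mismatches occur at site 5 (C/G), site 13 (A/C), site 15 (U/C), site 18 (U/C), site 21 (A/C), site 22 (C/G), site 25 (C/A).
p = 7/26 = 0.269231.
d = −0.75 · ln(1 − (4/3)·0.269231) = −0.75 · ln(0.641025) = −0.75 · (-0.444687) = 0.3335.

0.3335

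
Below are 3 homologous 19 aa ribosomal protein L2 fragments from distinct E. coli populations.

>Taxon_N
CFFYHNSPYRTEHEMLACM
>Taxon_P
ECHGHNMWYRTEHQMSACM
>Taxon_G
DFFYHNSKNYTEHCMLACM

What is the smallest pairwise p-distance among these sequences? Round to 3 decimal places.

Pairwise Hamming distances:
  Taxon_N vs Taxon_P: 8
  Taxon_N vs Taxon_G: 5
  Taxon_P vs Taxon_G: 10
The smallest is 5 mismatches, between Taxon_N and Taxon_G; p = 5/19 = 0.263.

0.263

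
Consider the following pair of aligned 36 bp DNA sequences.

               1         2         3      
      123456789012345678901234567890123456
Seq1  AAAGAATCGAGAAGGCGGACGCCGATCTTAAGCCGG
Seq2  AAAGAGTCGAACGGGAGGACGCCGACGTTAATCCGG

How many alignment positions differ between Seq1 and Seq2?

8

The sequences differ at positions 6 (A/G), 11 (G/A), 12 (A/C), 13 (A/G), 16 (C/A), 26 (T/C), 27 (C/G), 32 (G/T).
That gives 8 mismatches out of 36 aligned sites, so the Hamming distance is 8.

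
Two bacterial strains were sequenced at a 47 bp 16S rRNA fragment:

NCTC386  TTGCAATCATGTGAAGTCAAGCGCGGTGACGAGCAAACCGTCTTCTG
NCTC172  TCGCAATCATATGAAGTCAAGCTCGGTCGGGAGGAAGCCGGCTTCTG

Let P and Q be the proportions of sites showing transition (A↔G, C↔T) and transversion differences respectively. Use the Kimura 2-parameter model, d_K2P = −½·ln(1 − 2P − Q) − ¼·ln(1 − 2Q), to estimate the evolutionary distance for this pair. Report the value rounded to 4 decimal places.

Differing sites — 2:T/C (Ti); 11:G/A (Ti); 23:G/T (Tv); 28:G/C (Tv); 29:A/G (Ti); 30:C/G (Tv); 34:C/G (Tv); 37:A/G (Ti); 41:T/G (Tv).
Of the 9 differences, 4 transitions and 5 transversions over 47 sites: P = 4/47 = 0.085106, Q = 5/47 = 0.106383.
d = −0.5·ln(0.723405) − 0.25·ln(0.787234) = −0.5·(-0.323786) − 0.25·(-0.239230) = 0.2217.

0.2217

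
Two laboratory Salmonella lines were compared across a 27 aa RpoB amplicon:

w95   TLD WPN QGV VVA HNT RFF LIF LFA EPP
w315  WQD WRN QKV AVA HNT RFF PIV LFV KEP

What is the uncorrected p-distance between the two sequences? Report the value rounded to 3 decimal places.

Mismatches occur at site 1 (T↔W), site 2 (L↔Q), site 5 (P↔R), site 8 (G↔K), site 10 (V↔A), site 19 (L↔P), site 21 (F↔V), site 24 (A↔V), site 25 (E↔K), site 26 (P↔E).
There are 10 differences over 27 sites, so p = 10/27 = 0.370.

0.370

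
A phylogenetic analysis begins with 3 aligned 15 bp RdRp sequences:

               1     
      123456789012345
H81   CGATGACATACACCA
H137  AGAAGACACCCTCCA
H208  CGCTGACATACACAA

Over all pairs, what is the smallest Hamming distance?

2

Pairwise Hamming distances:
  H81 vs H137: 5
  H81 vs H208: 2
  H137 vs H208: 7
The smallest is 2, between H81 and H208.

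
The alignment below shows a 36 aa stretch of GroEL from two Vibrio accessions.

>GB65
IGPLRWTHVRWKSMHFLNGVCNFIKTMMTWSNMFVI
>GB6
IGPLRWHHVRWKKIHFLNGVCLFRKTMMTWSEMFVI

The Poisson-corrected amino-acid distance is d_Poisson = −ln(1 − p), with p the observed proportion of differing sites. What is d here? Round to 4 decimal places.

0.1823

Mismatches occur at site 7 (T/H), site 13 (S/K), site 14 (M/I), site 22 (N/L), site 24 (I/R), site 32 (N/E).
p = 6/36 = 0.166667.
d = −ln(1 − 0.166667) = −ln(0.833333) = 0.1823.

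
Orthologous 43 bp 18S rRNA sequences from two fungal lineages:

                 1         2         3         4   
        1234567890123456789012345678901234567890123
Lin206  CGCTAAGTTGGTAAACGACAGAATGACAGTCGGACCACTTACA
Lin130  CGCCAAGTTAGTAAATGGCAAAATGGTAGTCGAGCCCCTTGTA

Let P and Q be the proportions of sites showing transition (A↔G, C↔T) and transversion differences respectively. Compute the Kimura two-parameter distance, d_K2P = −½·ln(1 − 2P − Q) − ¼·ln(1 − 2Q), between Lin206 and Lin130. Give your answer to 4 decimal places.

0.3946

The sequences differ at positions 4 (T/C, transition), 10 (G/A, transition), 16 (C/T, transition), 18 (A/G, transition), 21 (G/A, transition), 26 (A/G, transition), 27 (C/T, transition), 33 (G/A, transition), 34 (A/G, transition), 37 (A/C, transversion), 41 (A/G, transition), 42 (C/T, transition).
Of the 12 differences, 11 transitions and 1 transversion over 43 sites: P = 11/43 = 0.255814, Q = 1/43 = 0.023256.
d = −0.5·ln(0.465116) − 0.25·ln(0.953488) = −0.5·(-0.765468) − 0.25·(-0.047628) = 0.3946.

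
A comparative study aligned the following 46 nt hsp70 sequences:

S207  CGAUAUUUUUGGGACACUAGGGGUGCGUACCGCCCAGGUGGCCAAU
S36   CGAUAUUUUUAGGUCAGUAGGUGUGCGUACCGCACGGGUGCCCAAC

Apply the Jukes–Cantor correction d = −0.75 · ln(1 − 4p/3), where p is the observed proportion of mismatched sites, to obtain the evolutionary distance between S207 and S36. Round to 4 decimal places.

0.1979

Mismatches occur at site 11 (G→A), site 14 (A→U), site 17 (C→G), site 22 (G→U), site 34 (C→A), site 36 (A→G), site 41 (G→C), site 46 (U→C).
p = 8/46 = 0.173913.
d = −0.75 · ln(1 − (4/3)·0.173913) = −0.75 · ln(0.768116) = −0.75 · (-0.263815) = 0.1979.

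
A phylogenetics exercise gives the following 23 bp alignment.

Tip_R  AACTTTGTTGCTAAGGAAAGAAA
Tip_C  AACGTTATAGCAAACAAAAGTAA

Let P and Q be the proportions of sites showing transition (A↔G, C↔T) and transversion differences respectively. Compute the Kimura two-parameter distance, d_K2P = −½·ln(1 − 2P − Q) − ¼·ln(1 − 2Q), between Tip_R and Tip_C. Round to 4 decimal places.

0.3909

Mismatches occur at site 4 (T/G, transversion), site 7 (G/A, transition), site 9 (T/A, transversion), site 12 (T/A, transversion), site 15 (G/C, transversion), site 16 (G/A, transition), site 21 (A/T, transversion).
Of the 7 differences, 2 transitions and 5 transversions over 23 sites: P = 2/23 = 0.086957, Q = 5/23 = 0.217391.
d = −0.5·ln(0.608695) − 0.25·ln(0.565218) = −0.5·(-0.496438) − 0.25·(-0.570544) = 0.3909.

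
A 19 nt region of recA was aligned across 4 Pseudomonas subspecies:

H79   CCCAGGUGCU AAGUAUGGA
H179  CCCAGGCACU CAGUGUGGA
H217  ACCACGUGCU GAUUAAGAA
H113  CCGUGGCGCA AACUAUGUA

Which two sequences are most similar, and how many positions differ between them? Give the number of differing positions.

4

Pairwise Hamming distances:
  H79 vs H179: 4
  H79 vs H217: 6
  H79 vs H113: 6
  H179 vs H217: 9
  H179 vs H113: 8
  H217 vs H113: 10
The smallest is 4, between H79 and H179.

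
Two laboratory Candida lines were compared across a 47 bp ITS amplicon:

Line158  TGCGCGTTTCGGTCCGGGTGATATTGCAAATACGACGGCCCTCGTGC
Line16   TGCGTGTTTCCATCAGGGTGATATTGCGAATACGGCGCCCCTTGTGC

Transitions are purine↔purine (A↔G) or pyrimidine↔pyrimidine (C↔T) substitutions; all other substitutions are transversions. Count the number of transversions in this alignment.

The sequences differ at positions 5 (C/T, transition), 11 (G/C, transversion), 12 (G/A, transition), 15 (C/A, transversion), 28 (A/G, transition), 35 (A/G, transition), 38 (G/C, transversion), 43 (C/T, transition).
Of the 8 differences, 5 transitions and 3 transversions, so the answer is 3.

3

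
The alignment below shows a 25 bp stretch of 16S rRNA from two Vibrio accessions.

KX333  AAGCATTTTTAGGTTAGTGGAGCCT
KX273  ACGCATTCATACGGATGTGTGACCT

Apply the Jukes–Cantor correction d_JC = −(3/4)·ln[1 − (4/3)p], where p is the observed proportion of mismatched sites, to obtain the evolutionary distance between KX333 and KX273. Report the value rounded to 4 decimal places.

Differing sites — 2:A/C; 8:T/C; 9:T/A; 12:G/C; 14:T/G; 15:T/A; 16:A/T; 20:G/T; 21:A/G; 22:G/A.
p = 10/25 = 0.400000.
d = −0.75 · ln(1 − (4/3)·0.400000) = −0.75 · ln(0.466667) = −0.75 · (-0.762139) = 0.5716.

0.5716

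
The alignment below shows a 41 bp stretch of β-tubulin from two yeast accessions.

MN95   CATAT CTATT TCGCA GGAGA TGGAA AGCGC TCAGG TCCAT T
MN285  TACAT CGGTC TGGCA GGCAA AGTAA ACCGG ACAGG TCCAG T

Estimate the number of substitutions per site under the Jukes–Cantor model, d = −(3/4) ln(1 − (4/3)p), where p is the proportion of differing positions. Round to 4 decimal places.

0.4556

Differing sites — 1:C/T; 3:T/C; 7:T/G; 8:A/G; 10:T/C; 12:C/G; 18:A/C; 19:G/A; 21:T/A; 23:G/T; 27:G/C; 30:C/G; 31:T/A; 40:T/G.
p = 14/41 = 0.341463.
d = −0.75 · ln(1 − (4/3)·0.341463) = −0.75 · ln(0.544716) = −0.75 · (-0.607491) = 0.4556.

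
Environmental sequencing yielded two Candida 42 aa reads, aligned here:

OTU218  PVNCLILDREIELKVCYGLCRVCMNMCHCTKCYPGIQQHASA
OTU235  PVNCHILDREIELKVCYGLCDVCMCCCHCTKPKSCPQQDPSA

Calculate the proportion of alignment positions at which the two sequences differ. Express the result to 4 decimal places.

0.2619

The sequences differ at positions 5 (L/H), 21 (R/D), 25 (N/C), 26 (M/C), 32 (C/P), 33 (Y/K), 34 (P/S), 35 (G/C), 36 (I/P), 39 (H/D), 40 (A/P).
There are 11 differences over 42 sites, so p = 11/42 = 0.2619.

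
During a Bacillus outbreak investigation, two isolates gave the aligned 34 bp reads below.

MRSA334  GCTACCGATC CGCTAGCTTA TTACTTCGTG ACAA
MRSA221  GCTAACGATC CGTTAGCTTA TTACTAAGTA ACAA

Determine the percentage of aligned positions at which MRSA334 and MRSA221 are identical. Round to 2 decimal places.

Mismatches occur at site 5 (C/A), site 13 (C/T), site 26 (T/A), site 27 (C/A), site 30 (G/A).
29 of the 34 sites match, so the percent identity is 29/34 × 100 = 85.29%.

85.29%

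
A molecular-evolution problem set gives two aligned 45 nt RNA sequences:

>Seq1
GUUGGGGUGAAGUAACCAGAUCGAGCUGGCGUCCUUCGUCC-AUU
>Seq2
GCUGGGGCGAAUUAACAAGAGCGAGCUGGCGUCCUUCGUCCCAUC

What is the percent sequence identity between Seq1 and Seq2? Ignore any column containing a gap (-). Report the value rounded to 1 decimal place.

Excluding the 1 gap column leaves 44 comparable sites.
The sequences differ at positions 2 (U/C), 8 (U/C), 12 (G/U), 17 (C/A), 21 (U/G), 45 (U/C).
38 of the 44 comparable sites match, so the percent identity is 38/44 × 100 = 86.4%.

86.4%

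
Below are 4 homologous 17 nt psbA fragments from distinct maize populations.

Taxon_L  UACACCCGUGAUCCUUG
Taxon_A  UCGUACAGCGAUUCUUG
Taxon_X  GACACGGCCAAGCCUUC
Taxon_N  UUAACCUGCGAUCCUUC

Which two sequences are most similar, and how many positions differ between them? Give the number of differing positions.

Pairwise Hamming distances:
  Taxon_L vs Taxon_A: 7
  Taxon_L vs Taxon_X: 8
  Taxon_L vs Taxon_N: 5
  Taxon_A vs Taxon_X: 12
  Taxon_A vs Taxon_N: 7
  Taxon_X vs Taxon_N: 8
The smallest is 5, between Taxon_L and Taxon_N.

5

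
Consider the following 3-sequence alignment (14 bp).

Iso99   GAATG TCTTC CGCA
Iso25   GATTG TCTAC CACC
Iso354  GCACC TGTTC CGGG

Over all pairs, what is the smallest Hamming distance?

Pairwise Hamming distances:
  Iso99 vs Iso25: 4
  Iso99 vs Iso354: 6
  Iso25 vs Iso354: 9
The smallest is 4, between Iso99 and Iso25.

4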